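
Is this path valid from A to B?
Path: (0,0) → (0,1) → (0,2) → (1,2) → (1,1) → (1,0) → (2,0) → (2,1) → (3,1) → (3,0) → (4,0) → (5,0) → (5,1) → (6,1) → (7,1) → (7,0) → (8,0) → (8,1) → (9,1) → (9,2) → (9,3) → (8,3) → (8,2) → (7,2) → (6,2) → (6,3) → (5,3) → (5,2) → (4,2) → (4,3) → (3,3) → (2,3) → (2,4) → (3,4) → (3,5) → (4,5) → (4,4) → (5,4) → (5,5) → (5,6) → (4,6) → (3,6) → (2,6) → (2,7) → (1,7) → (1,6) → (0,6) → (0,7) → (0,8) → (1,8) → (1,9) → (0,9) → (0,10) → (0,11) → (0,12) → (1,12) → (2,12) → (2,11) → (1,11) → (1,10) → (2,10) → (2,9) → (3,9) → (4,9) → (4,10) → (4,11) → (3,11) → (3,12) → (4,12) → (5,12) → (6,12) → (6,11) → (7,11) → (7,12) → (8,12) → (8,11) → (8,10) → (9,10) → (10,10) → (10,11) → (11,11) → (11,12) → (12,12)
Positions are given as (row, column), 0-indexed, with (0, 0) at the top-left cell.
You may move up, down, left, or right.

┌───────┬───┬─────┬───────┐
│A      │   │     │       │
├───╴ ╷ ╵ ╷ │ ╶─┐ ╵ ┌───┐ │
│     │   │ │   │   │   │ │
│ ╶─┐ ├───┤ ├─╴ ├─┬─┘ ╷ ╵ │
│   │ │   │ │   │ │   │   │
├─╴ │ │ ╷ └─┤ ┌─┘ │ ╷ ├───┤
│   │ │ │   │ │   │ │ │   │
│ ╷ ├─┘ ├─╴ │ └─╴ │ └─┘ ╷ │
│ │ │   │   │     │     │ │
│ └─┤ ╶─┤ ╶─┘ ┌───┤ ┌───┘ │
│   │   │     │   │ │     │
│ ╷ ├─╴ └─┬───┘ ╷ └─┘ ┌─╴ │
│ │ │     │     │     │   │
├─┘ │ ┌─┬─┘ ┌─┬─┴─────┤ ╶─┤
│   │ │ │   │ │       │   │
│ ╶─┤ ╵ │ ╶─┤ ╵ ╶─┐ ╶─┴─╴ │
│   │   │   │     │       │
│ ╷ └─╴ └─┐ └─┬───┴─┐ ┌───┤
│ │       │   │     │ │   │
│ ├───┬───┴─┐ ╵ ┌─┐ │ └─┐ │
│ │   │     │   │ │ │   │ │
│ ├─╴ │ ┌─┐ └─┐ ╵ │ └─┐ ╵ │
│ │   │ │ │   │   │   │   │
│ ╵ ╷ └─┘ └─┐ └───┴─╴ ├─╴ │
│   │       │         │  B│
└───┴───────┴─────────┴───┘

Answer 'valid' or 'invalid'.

Checking path validity:
Result: All consecutive moves are passable.

valid

Correct solution:

┌───────┬───┬─────┬───────┐
│A → ↓  │   │↱ → ↓│↱ → → ↓│
├───╴ ╷ ╵ ╷ │ ╶─┐ ╵ ┌───┐ │
│↓ ← ↲│   │ │↑ ↰│↳ ↑│↓ ↰│↓│
│ ╶─┐ ├───┤ ├─╴ ├─┬─┘ ╷ ╵ │
│↳ ↓│ │↱ ↓│ │↱ ↑│ │↓ ↲│↑ ↲│
├─╴ │ │ ╷ └─┤ ┌─┘ │ ╷ ├───┤
│↓ ↲│ │↑│↳ ↓│↑│   │↓│ │↱ ↓│
│ ╷ ├─┘ ├─╴ │ └─╴ │ └─┘ ╷ │
│↓│ │↱ ↑│↓ ↲│↑    │↳ → ↑│↓│
│ └─┤ ╶─┤ ╶─┘ ┌───┤ ┌───┘ │
│↳ ↓│↑ ↰│↳ → ↑│   │ │    ↓│
│ ╷ ├─╴ └─┬───┘ ╷ └─┘ ┌─╴ │
│ │↓│↱ ↑  │     │     │↓ ↲│
├─┘ │ ┌─┬─┘ ┌─┬─┴─────┤ ╶─┤
│↓ ↲│↑│ │   │ │       │↳ ↓│
│ ╶─┤ ╵ │ ╶─┤ ╵ ╶─┐ ╶─┴─╴ │
│↳ ↓│↑ ↰│   │     │  ↓ ← ↲│
│ ╷ └─╴ └─┐ └─┬───┴─┐ ┌───┤
│ │↳ → ↑  │   │     │↓│   │
│ ├───┬───┴─┐ ╵ ┌─┐ │ └─┐ │
│ │   │     │   │ │ │↳ ↓│ │
│ ├─╴ │ ┌─┐ └─┐ ╵ │ └─┐ ╵ │
│ │   │ │ │   │   │   │↳ ↓│
│ ╵ ╷ └─┘ └─┐ └───┴─╴ ├─╴ │
│   │       │         │  B│
└───┴───────┴─────────┴───┘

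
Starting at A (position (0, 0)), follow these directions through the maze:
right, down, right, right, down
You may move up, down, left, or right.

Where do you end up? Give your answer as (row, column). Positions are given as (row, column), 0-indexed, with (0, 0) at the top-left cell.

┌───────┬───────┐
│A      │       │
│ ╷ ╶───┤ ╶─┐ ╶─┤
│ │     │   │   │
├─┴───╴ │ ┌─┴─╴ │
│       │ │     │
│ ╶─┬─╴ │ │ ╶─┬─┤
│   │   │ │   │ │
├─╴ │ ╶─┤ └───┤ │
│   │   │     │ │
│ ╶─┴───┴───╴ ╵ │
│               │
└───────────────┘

Following directions step by step:
Start: (0, 0)
  right: (0, 0) → (0, 1)
  down: (0, 1) → (1, 1)
  right: (1, 1) → (1, 2)
  right: (1, 2) → (1, 3)
  down: (1, 3) → (2, 3)
Final position: (2, 3)

Path taken:

┌───────┬───────┐
│A ↓    │       │
│ ╷ ╶───┤ ╶─┐ ╶─┤
│ │↳ → ↓│   │   │
├─┴───╴ │ ┌─┴─╴ │
│      B│ │     │
│ ╶─┬─╴ │ │ ╶─┬─┤
│   │   │ │   │ │
├─╴ │ ╶─┤ └───┤ │
│   │   │     │ │
│ ╶─┴───┴───╴ ╵ │
│               │
└───────────────┘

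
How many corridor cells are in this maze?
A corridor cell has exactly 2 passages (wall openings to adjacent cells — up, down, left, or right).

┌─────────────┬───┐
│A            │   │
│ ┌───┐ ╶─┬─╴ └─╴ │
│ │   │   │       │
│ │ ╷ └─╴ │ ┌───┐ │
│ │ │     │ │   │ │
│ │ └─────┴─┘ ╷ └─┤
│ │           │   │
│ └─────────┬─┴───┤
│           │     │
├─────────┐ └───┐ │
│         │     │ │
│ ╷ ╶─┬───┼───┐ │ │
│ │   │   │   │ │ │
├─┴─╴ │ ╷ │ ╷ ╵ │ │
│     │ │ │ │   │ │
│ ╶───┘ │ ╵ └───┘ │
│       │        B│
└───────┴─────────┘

Counting cells with exactly 2 passages:
Total corridor cells: 69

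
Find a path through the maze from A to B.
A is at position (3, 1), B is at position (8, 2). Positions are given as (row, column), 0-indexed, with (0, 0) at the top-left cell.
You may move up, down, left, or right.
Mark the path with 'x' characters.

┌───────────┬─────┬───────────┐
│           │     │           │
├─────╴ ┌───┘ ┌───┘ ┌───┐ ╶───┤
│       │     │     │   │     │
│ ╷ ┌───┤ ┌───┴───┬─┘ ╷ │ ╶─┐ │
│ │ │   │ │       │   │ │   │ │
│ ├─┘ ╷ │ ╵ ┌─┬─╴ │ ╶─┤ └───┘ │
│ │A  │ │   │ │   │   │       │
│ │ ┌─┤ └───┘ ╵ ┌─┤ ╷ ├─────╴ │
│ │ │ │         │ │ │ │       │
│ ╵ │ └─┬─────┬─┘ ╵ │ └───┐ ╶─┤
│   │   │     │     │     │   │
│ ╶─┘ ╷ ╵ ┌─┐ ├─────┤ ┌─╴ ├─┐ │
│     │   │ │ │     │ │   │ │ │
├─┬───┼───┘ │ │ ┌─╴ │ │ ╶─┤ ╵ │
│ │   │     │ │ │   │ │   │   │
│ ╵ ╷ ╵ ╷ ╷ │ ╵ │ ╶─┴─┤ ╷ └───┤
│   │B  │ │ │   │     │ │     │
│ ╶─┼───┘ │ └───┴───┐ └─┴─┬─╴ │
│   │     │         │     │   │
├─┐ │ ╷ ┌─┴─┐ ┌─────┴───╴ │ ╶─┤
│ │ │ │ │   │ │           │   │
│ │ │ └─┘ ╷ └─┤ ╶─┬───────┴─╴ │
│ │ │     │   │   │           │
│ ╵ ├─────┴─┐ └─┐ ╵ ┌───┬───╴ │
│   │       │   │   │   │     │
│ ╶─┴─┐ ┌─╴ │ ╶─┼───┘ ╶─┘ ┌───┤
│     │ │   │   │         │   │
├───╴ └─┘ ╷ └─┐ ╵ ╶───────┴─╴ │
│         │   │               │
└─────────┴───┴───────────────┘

Finding the shortest path from (3, 1) to (8, 2):
Path length: 74 steps
Directions: down → down → left → down → right → right → up → right → down → right → up → right → right → down → down → down → right → up → up → right → right → down → left → down → right → right → down → right → right → down → left → left → left → left → left → down → right → down → right → up → right → right → right → right → right → down → left → left → down → left → left → left → left → down → left → up → left → up → up → left → up → left → down → left → left → up → up → right → right → up → up → left → down → left

Solution:

┌───────────┬─────┬───────────┐
│           │     │           │
├─────╴ ┌───┘ ┌───┘ ┌───┐ ╶───┤
│       │     │     │   │     │
│ ╷ ┌───┤ ┌───┴───┬─┘ ╷ │ ╶─┐ │
│ │ │   │ │       │   │ │   │ │
│ ├─┘ ╷ │ ╵ ┌─┬─╴ │ ╶─┤ └───┘ │
│ │A  │ │   │ │   │   │       │
│ │ ┌─┤ └───┘ ╵ ┌─┤ ╷ ├─────╴ │
│ │x│ │         │ │ │ │       │
│ ╵ │ └─┬─────┬─┘ ╵ │ └───┐ ╶─┤
│x x│x x│x x x│     │     │   │
│ ╶─┘ ╷ ╵ ┌─┐ ├─────┤ ┌─╴ ├─┐ │
│x x x│x x│ │x│x x x│ │   │ │ │
├─┬───┼───┘ │ │ ┌─╴ │ │ ╶─┤ ╵ │
│ │   │x x  │x│x│x x│ │   │   │
│ ╵ ╷ ╵ ╷ ╷ │ ╵ │ ╶─┴─┤ ╷ └───┤
│   │B x│x│ │x x│x x x│ │     │
│ ╶─┼───┘ │ └───┴───┐ └─┴─┬─╴ │
│   │x x x│         │x x x│   │
├─┐ │ ╷ ┌─┴─┐ ┌─────┴───╴ │ ╶─┤
│ │ │x│ │x x│ │x x x x x x│   │
│ │ │ └─┘ ╷ └─┤ ╶─┬───────┴─╴ │
│ │ │x x x│x x│x x│x x x x x x│
│ ╵ ├─────┴─┐ └─┐ ╵ ┌───┬───╴ │
│   │       │x  │x x│   │x x x│
│ ╶─┴─┐ ┌─╴ │ ╶─┼───┘ ╶─┘ ┌───┤
│     │ │   │x x│x x x x x│   │
├───╴ └─┘ ╷ └─┐ ╵ ╶───────┴─╴ │
│         │   │x x            │
└─────────┴───┴───────────────┘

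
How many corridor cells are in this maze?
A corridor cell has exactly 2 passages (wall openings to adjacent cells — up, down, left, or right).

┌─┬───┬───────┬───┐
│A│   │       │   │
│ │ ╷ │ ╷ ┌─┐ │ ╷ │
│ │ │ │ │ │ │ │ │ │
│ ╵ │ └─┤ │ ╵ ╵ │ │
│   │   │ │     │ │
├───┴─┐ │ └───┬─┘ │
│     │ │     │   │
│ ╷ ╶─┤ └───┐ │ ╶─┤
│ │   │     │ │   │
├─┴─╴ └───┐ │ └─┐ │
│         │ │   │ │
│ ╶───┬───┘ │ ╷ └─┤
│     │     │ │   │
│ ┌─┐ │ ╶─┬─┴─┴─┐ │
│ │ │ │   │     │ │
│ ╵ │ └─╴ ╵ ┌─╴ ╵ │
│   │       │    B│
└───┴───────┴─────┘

Counting cells with exactly 2 passages:
Total corridor cells: 63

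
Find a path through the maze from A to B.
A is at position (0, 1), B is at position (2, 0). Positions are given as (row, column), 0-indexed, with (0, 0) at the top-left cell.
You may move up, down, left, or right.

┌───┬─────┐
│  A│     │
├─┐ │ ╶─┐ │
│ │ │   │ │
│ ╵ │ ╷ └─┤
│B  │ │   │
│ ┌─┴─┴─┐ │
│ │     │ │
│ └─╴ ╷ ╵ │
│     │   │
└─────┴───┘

Finding the shortest path from (0, 1) to (2, 0):
Path length: 3 steps
Directions: down → down → left

Solution:

┌───┬─────┐
│  A│     │
├─┐ │ ╶─┐ │
│ │↓│   │ │
│ ╵ │ ╷ └─┤
│B ↲│ │   │
│ ┌─┴─┴─┐ │
│ │     │ │
│ └─╴ ╷ ╵ │
│     │   │
└─────┴───┘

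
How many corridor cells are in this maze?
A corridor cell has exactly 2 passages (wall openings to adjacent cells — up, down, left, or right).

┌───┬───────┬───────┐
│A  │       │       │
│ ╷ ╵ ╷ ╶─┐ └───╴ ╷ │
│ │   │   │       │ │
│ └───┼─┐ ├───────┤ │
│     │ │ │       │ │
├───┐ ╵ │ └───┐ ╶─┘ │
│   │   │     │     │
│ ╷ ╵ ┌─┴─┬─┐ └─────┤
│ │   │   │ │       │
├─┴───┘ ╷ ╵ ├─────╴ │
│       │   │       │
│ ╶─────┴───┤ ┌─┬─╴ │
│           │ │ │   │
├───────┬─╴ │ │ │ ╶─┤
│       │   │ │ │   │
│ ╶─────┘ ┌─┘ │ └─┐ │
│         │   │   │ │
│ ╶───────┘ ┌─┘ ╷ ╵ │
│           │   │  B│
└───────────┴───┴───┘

Counting cells with exactly 2 passages:
Total corridor cells: 84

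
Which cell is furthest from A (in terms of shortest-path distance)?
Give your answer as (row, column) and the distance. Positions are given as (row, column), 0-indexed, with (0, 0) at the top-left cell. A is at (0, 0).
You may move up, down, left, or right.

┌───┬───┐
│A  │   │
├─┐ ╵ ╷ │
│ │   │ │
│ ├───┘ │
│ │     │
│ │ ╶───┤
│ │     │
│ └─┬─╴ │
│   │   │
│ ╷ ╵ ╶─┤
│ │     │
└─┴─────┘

Computing BFS distances from A to all cells:
Furthest cell: (1, 0)
Distance: 21 steps

Path from A to the furthest cell:

┌───┬───┐
│A ↓│↱ ↓│
├─┐ ╵ ╷ │
│B│↳ ↑│↓│
│ ├───┘ │
│↑│↓ ← ↲│
│ │ ╶───┤
│↑│↳ → ↓│
│ └─┬─╴ │
│↑ ↰│↓ ↲│
│ ╷ ╵ ╶─┤
│ │↑ ↲  │
└─┴─────┘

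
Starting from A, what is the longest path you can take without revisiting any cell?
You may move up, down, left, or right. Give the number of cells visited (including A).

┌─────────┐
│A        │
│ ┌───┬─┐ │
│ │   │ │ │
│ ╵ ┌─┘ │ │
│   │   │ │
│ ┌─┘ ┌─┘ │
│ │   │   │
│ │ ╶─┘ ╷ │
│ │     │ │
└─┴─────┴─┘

Finding longest simple path using DFS:
Start: (0, 0)
Longest path visits 17 cells
Path: A → right → right → right → right → down → down → down → left → down → left → left → up → right → up → right → up

Solution:

┌─────────┐
│A → → → ↓│
│ ┌───┬─┐ │
│ │   │B│↓│
│ ╵ ┌─┘ │ │
│   │↱ ↑│↓│
│ ┌─┘ ┌─┘ │
│ │↱ ↑│↓ ↲│
│ │ ╶─┘ ╷ │
│ │↑ ← ↲│ │
└─┴─────┴─┘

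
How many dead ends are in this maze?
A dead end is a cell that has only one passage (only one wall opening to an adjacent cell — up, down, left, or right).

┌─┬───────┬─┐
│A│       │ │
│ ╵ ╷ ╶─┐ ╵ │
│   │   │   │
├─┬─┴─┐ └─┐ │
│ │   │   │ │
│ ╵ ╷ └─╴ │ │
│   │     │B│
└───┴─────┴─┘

Checking each cell for number of passages:

Dead ends found at positions:
  (0, 0)
  (0, 5)
  (2, 0)
  (3, 5)
Total dead ends: 4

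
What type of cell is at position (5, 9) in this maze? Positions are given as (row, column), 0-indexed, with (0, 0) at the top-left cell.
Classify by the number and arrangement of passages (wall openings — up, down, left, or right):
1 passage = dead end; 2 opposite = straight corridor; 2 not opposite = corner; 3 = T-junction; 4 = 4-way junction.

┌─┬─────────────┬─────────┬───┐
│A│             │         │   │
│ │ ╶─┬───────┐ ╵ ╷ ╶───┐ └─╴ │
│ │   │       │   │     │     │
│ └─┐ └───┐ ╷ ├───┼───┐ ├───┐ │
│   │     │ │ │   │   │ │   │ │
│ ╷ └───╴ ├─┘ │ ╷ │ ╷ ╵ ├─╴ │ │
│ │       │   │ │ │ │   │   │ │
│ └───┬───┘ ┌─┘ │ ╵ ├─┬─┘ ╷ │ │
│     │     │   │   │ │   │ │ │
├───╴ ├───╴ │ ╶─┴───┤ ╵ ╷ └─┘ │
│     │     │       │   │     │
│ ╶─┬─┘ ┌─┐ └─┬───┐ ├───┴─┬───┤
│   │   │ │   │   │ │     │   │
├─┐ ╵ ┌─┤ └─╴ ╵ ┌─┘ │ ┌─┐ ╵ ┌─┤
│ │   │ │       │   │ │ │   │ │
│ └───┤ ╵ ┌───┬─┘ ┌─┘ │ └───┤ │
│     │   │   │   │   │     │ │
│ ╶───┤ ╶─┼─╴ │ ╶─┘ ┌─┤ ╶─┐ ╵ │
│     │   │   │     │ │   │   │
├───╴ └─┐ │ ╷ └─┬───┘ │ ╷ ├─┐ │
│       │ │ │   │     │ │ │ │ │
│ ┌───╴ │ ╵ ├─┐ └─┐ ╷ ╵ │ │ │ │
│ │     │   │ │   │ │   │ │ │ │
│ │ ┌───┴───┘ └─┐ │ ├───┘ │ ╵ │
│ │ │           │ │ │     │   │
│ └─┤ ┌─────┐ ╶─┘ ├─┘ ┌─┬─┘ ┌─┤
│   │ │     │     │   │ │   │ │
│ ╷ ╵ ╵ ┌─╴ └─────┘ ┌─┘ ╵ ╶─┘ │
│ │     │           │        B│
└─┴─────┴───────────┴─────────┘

Checking cell at (5, 9):
Number of passages: 2
Cell type: corner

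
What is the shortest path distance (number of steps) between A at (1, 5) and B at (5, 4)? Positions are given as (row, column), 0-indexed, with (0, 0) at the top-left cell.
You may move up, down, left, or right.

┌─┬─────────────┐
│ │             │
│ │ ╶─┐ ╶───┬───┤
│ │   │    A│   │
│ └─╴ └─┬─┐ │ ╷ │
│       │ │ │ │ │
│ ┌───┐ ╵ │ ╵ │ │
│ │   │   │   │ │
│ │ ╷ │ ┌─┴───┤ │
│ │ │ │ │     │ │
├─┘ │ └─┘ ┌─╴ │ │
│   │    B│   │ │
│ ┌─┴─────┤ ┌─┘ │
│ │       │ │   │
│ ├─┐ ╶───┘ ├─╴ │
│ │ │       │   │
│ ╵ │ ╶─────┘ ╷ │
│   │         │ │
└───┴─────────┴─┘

Finding path from (1, 5) to (5, 4):
Path: (1,5) → (2,5) → (3,5) → (3,6) → (2,6) → (1,6) → (1,7) → (2,7) → (3,7) → (4,7) → (5,7) → (6,7) → (7,7) → (7,6) → (8,6) → (8,5) → (8,4) → (8,3) → (8,2) → (7,2) → (7,3) → (7,4) → (7,5) → (6,5) → (5,5) → (5,6) → (4,6) → (4,5) → (4,4) → (5,4)
Distance: 29 steps

Solution:

┌─┬─────────────┐
│ │             │
│ │ ╶─┐ ╶───┬───┤
│ │   │    A│↱ ↓│
│ └─╴ └─┬─┐ │ ╷ │
│       │ │↓│↑│↓│
│ ┌───┐ ╵ │ ╵ │ │
│ │   │   │↳ ↑│↓│
│ │ ╷ │ ┌─┴───┤ │
│ │ │ │ │↓ ← ↰│↓│
├─┘ │ └─┘ ┌─╴ │ │
│   │    B│↱ ↑│↓│
│ ┌─┴─────┤ ┌─┘ │
│ │       │↑│  ↓│
│ ├─┐ ╶───┘ ├─╴ │
│ │ │↱ → → ↑│↓ ↲│
│ ╵ │ ╶─────┘ ╷ │
│   │↑ ← ← ← ↲│ │
└───┴─────────┴─┘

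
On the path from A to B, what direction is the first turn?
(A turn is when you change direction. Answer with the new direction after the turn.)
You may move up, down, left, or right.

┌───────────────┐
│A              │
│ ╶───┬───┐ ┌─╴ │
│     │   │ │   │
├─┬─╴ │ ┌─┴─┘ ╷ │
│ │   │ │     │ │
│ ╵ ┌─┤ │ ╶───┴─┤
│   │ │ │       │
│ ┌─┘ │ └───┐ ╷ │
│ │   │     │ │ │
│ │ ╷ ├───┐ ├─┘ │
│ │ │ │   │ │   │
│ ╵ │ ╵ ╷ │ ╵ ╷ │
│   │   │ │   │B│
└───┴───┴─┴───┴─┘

Directions: right, right, right, right, right, right, right, down, left, down, left, left, down, right, right, right, down, down, down
First turn direction: down

Solution:

┌───────────────┐
│A → → → → → → ↓│
│ ╶───┬───┐ ┌─╴ │
│     │   │ │↓ ↲│
├─┬─╴ │ ┌─┴─┘ ╷ │
│ │   │ │↓ ← ↲│ │
│ ╵ ┌─┤ │ ╶───┴─┤
│   │ │ │↳ → → ↓│
│ ┌─┘ │ └───┐ ╷ │
│ │   │     │ │↓│
│ │ ╷ ├───┐ ├─┘ │
│ │ │ │   │ │  ↓│
│ ╵ │ ╵ ╷ │ ╵ ╷ │
│   │   │ │   │B│
└───┴───┴─┴───┴─┘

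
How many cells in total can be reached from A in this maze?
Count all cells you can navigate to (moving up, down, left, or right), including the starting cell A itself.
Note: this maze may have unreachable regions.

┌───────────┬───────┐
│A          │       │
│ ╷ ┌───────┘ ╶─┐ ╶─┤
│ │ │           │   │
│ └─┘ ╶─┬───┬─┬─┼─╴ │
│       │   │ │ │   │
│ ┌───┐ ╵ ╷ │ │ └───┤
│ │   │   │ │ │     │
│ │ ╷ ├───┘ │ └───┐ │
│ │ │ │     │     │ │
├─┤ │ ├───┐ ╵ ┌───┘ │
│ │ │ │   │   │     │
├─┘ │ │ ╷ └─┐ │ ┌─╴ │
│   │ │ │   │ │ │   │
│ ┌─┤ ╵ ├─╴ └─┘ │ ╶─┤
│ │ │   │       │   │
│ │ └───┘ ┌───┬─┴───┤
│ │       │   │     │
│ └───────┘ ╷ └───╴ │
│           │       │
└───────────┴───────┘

Using BFS/flood-fill to find all reachable cells from A:
Maze size: 10 × 10 = 100 total cells
56 cell(s) are walled off and cannot be reached from A.
Reachable cells: 44

Reachable region (· marks reachable cells):

┌───────────┬───────┐
│A · · · · ·│· · · ·│
│ ╷ ┌───────┘ ╶─┐ ╶─┤
│·│·│· · · · · ·│· ·│
│ └─┘ ╶─┬───┬─┬─┼─╴ │
│· · · ·│· ·│·│ │· ·│
│ ┌───┐ ╵ ╷ │ │ └───┤
│·│   │· ·│·│·│     │
│ │ ╷ ├───┘ │ └───┐ │
│·│ │ │· · ·│· · ·│ │
├─┤ │ ├───┐ ╵ ┌───┘ │
│ │ │ │   │· ·│     │
├─┘ │ │ ╷ └─┐ │ ┌─╴ │
│   │ │ │   │·│ │   │
│ ┌─┤ ╵ ├─╴ └─┘ │ ╶─┤
│ │ │   │       │   │
│ │ └───┘ ┌───┬─┴───┤
│ │       │   │     │
│ └───────┘ ╷ └───╴ │
│           │       │
└───────────┴───────┘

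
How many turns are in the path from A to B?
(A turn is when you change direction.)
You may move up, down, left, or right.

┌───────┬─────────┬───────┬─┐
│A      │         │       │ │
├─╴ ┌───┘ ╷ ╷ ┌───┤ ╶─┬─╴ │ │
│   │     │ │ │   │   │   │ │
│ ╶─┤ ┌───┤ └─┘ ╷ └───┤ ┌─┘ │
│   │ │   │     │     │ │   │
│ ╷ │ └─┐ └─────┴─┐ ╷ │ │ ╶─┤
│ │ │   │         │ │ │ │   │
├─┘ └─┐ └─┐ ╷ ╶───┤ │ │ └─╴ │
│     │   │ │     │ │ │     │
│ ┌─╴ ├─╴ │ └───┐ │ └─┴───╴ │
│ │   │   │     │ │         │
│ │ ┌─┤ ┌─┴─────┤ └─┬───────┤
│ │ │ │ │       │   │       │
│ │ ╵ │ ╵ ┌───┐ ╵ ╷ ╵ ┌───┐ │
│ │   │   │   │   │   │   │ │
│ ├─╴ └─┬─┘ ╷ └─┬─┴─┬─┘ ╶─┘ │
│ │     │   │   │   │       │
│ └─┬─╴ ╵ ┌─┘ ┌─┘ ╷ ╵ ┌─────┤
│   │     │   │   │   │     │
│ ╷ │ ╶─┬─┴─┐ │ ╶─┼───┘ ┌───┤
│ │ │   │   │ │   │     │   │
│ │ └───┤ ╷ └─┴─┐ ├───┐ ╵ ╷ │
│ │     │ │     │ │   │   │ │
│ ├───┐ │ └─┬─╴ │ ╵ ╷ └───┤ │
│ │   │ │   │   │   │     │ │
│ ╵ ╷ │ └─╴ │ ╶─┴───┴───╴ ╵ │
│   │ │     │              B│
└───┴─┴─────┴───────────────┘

Directions: right, down, left, down, right, down, down, left, down, down, down, down, down, right, down, down, right, right, down, down, right, right, up, left, up, up, right, down, right, right, down, left, down, right, right, right, right, right, right, right
Number of turns: 22

Solution:

┌───────┬─────────┬───────┬─┐
│A ↓    │         │       │ │
├─╴ ┌───┘ ╷ ╷ ┌───┤ ╶─┬─╴ │ │
│↓ ↲│     │ │ │   │   │   │ │
│ ╶─┤ ┌───┤ └─┘ ╷ └───┤ ┌─┘ │
│↳ ↓│ │   │     │     │ │   │
│ ╷ │ └─┐ └─────┴─┐ ╷ │ │ ╶─┤
│ │↓│   │         │ │ │ │   │
├─┘ └─┐ └─┐ ╷ ╶───┤ │ │ └─╴ │
│↓ ↲  │   │ │     │ │ │     │
│ ┌─╴ ├─╴ │ └───┐ │ └─┴───╴ │
│↓│   │   │     │ │         │
│ │ ┌─┤ ┌─┴─────┤ └─┬───────┤
│↓│ │ │ │       │   │       │
│ │ ╵ │ ╵ ┌───┐ ╵ ╷ ╵ ┌───┐ │
│↓│   │   │   │   │   │   │ │
│ ├─╴ └─┬─┘ ╷ └─┬─┴─┬─┘ ╶─┘ │
│↓│     │   │   │   │       │
│ └─┬─╴ ╵ ┌─┘ ┌─┘ ╷ ╵ ┌─────┤
│↳ ↓│     │   │   │   │     │
│ ╷ │ ╶─┬─┴─┐ │ ╶─┼───┘ ┌───┤
│ │↓│   │↱ ↓│ │   │     │   │
│ │ └───┤ ╷ └─┴─┐ ├───┐ ╵ ╷ │
│ │↳ → ↓│↑│↳ → ↓│ │   │   │ │
│ ├───┐ │ └─┬─╴ │ ╵ ╷ └───┤ │
│ │   │↓│↑ ↰│↓ ↲│   │     │ │
│ ╵ ╷ │ └─╴ │ ╶─┴───┴───╴ ╵ │
│   │ │↳ → ↑│↳ → → → → → → B│
└───┴─┴─────┴───────────────┘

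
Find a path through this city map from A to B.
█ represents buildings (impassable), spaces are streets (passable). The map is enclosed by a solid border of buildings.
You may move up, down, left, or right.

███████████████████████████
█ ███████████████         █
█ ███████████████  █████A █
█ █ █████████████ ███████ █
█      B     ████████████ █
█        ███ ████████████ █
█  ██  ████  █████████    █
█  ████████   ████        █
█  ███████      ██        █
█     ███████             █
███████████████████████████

Finding the shortest path from A to B:
Movement: cardinal only
Path length: 31 steps
Directions: right → down → down → down → down → down → down → down → left → left → left → left → left → left → left → left → left → left → up → left → left → up → left → up → up → up → left → left → left → left → left

Solution:

███████████████████████████
█ ███████████████         █
█ ███████████████  █████A↓█
█ █ █████████████ ███████↓█
█      B←←←←↰████████████↓█
█        ███↑████████████↓█
█  ██  ████ ↑█████████   ↓█
█  ████████ ↑↰████       ↓█
█  ███████   ↑←↰██       ↓█
█     ███████  ↑←←←←←←←←←↲█
███████████████████████████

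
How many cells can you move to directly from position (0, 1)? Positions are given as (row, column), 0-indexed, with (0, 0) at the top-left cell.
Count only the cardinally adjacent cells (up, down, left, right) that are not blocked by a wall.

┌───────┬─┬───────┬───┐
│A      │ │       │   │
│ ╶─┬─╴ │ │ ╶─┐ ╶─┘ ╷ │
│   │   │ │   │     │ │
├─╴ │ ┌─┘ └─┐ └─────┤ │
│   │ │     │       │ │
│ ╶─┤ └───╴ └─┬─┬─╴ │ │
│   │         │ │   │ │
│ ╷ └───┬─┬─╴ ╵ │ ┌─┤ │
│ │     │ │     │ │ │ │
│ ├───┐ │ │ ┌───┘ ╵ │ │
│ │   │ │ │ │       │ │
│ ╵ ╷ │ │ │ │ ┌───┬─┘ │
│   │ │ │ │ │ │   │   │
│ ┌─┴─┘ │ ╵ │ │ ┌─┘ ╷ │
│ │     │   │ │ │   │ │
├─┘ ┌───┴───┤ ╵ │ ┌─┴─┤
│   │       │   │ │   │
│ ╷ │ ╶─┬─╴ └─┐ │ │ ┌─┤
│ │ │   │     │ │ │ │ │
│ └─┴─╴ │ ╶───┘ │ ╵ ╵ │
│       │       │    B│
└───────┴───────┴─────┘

Checking passable neighbors of (0, 1):
Neighbors: (0, 0), (0, 2)
Count: 2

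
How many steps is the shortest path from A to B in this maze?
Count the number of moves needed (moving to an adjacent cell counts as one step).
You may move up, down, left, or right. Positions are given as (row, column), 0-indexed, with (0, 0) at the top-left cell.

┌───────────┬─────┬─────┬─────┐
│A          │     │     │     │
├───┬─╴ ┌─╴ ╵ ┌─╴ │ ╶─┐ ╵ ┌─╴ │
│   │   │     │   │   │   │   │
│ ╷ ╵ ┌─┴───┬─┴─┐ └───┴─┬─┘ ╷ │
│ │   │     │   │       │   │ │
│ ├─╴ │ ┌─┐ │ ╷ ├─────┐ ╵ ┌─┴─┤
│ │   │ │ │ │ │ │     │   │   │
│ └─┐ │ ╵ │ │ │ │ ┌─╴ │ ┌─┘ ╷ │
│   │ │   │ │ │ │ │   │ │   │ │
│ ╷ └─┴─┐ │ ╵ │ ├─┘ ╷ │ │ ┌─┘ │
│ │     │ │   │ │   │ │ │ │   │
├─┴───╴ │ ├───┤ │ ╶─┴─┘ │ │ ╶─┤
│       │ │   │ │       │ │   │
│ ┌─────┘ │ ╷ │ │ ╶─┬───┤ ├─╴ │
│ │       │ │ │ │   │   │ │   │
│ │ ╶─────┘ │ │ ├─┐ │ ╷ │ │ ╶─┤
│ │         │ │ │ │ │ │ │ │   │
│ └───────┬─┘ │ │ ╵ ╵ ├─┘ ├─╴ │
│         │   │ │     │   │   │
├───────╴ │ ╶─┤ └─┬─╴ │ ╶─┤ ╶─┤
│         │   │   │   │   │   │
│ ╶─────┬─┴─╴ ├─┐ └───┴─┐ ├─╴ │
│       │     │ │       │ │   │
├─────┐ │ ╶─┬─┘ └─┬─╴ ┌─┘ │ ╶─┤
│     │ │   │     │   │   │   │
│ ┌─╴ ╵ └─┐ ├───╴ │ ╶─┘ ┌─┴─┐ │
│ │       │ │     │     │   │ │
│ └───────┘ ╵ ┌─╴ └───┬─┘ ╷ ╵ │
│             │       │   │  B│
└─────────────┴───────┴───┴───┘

Using BFS to find shortest path:
Start: (0, 0), End: (14, 14)
Path found:
(0,0) → (0,1) → (0,2) → (0,3) → (1,3) → (1,2) → (2,2) → (2,1) → (1,1) → (1,0) → (2,0) → (3,0) → (4,0) → (4,1) → (5,1) → (5,2) → (5,3) → (6,3) → (6,2) → (6,1) → (6,0) → (7,0) → (8,0) → (9,0) → (9,1) → (9,2) → (9,3) → (9,4) → (10,4) → (10,3) → (10,2) → (10,1) → (10,0) → (11,0) → (11,1) → (11,2) → (11,3) → (12,3) → (13,3) → (13,2) → (12,2) → (12,1) → (12,0) → (13,0) → (14,0) → (14,1) → (14,2) → (14,3) → (14,4) → (14,5) → (13,5) → (12,5) → (12,4) → (11,4) → (11,5) → (11,6) → (10,6) → (10,5) → (9,5) → (9,6) → (8,6) → (7,6) → (6,6) → (6,5) → (7,5) → (8,5) → (8,4) → (8,3) → (8,2) → (8,1) → (7,1) → (7,2) → (7,3) → (7,4) → (6,4) → (5,4) → (4,4) → (4,3) → (3,3) → (2,3) → (2,4) → (2,5) → (3,5) → (4,5) → (5,5) → (5,6) → (4,6) → (3,6) → (2,6) → (2,7) → (3,7) → (4,7) → (5,7) → (6,7) → (7,7) → (8,7) → (9,7) → (10,7) → (10,8) → (11,8) → (11,9) → (11,10) → (12,10) → (12,9) → (13,9) → (13,10) → (13,11) → (12,11) → (12,12) → (11,12) → (10,12) → (10,11) → (9,11) → (9,12) → (8,12) → (7,12) → (6,12) → (5,12) → (4,12) → (4,13) → (3,13) → (3,14) → (4,14) → (5,14) → (5,13) → (6,13) → (6,14) → (7,14) → (7,13) → (8,13) → (8,14) → (9,14) → (9,13) → (10,13) → (10,14) → (11,14) → (11,13) → (12,13) → (12,14) → (13,14) → (14,14)
Number of steps: 140

Solution:

┌───────────┬─────┬─────┬─────┐
│A → → ↓    │     │     │     │
├───┬─╴ ┌─╴ ╵ ┌─╴ │ ╶─┐ ╵ ┌─╴ │
│↓ ↰│↓ ↲│     │   │   │   │   │
│ ╷ ╵ ┌─┴───┬─┴─┐ └───┴─┬─┘ ╷ │
│↓│↑ ↲│↱ → ↓│↱ ↓│       │   │ │
│ ├─╴ │ ┌─┐ │ ╷ ├─────┐ ╵ ┌─┴─┤
│↓│   │↑│ │↓│↑│↓│     │   │↱ ↓│
│ └─┐ │ ╵ │ │ │ │ ┌─╴ │ ┌─┘ ╷ │
│↳ ↓│ │↑ ↰│↓│↑│↓│ │   │ │↱ ↑│↓│
│ ╷ └─┴─┐ │ ╵ │ ├─┘ ╷ │ │ ┌─┘ │
│ │↳ → ↓│↑│↳ ↑│↓│   │ │ │↑│↓ ↲│
├─┴───╴ │ ├───┤ │ ╶─┴─┘ │ │ ╶─┤
│↓ ← ← ↲│↑│↓ ↰│↓│       │↑│↳ ↓│
│ ┌─────┘ │ ╷ │ │ ╶─┬───┤ ├─╴ │
│↓│↱ → → ↑│↓│↑│↓│   │   │↑│↓ ↲│
│ │ ╶─────┘ │ │ ├─┐ │ ╷ │ │ ╶─┤
│↓│↑ ← ← ← ↲│↑│↓│ │ │ │ │↑│↳ ↓│
│ └───────┬─┘ │ │ ╵ ╵ ├─┘ ├─╴ │
│↳ → → → ↓│↱ ↑│↓│     │↱ ↑│↓ ↲│
├───────╴ │ ╶─┤ └─┬─╴ │ ╶─┤ ╶─┤
│↓ ← ← ← ↲│↑ ↰│↳ ↓│   │↑ ↰│↳ ↓│
│ ╶─────┬─┴─╴ ├─┐ └───┴─┐ ├─╴ │
│↳ → → ↓│↱ → ↑│ │↳ → ↓  │↑│↓ ↲│
├─────┐ │ ╶─┬─┘ └─┬─╴ ┌─┘ │ ╶─┤
│↓ ← ↰│↓│↑ ↰│     │↓ ↲│↱ ↑│↳ ↓│
│ ┌─╴ ╵ └─┐ ├───╴ │ ╶─┘ ┌─┴─┐ │
│↓│  ↑ ↲  │↑│     │↳ → ↑│   │↓│
│ └───────┘ ╵ ┌─╴ └───┬─┘ ╷ ╵ │
│↳ → → → → ↑  │       │   │  B│
└─────────────┴───────┴───┴───┘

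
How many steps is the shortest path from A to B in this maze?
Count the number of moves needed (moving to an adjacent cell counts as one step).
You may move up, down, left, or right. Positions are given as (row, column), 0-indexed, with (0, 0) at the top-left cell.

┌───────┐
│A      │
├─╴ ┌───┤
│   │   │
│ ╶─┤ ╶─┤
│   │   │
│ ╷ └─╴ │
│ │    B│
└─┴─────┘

Using BFS to find shortest path:
Start: (0, 0), End: (3, 3)
Path found:
(0,0) → (0,1) → (1,1) → (1,0) → (2,0) → (2,1) → (3,1) → (3,2) → (3,3)
Number of steps: 8

Solution:

┌───────┐
│A ↓    │
├─╴ ┌───┤
│↓ ↲│   │
│ ╶─┤ ╶─┤
│↳ ↓│   │
│ ╷ └─╴ │
│ │↳ → B│
└─┴─────┘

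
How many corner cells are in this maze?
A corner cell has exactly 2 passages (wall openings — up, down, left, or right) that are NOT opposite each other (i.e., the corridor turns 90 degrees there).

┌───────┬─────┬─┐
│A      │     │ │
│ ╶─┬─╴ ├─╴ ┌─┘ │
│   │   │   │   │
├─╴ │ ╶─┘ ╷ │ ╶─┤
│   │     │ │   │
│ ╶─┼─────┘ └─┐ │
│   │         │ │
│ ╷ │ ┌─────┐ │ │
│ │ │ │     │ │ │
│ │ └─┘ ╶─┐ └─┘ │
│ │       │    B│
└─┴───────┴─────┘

Counting corner cells (2 non-opposite passages):
Total corners: 23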